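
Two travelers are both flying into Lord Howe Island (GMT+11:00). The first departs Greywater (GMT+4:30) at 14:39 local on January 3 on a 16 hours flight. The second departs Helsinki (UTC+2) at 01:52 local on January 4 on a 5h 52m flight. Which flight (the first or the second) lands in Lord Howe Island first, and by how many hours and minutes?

the first, by 3 hours 35 minutes

Flight 1 in UTC: 14:39 − 4:30 = 10:09 on Jan 3.
+16 hours → arrive 02:09 UTC on Jan 4.
Flight 2 in UTC: 01:52 − 2:00 = 23:52 on Jan 3.
+5 hours and 52 minutes → arrive 05:44 UTC on Jan 4.
Flight 1 lands earlier by 3 hours 35 minutes.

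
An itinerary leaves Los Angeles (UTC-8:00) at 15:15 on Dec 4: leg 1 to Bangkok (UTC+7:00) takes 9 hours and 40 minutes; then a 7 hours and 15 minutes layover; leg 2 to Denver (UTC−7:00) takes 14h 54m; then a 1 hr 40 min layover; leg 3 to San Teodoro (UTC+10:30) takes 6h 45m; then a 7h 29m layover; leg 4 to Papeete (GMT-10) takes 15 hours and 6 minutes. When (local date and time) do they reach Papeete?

Convert departure to UTC: 15:15 + 8:00 = 23:15 UTC on Dec 4.
Add 9 hours and 40 minutes leg 1 → 08:55 UTC (Dec 5).
Add 7 hours 15 minutes layover in Bangkok → 16:10 UTC.
Add 14 hours and 54 minutes leg 2 → 07:04 UTC (Dec 6).
Add 1 hour 40 minutes layover in Denver → 08:44 UTC.
Add 6 hours 45 minutes leg 3 → 15:29 UTC.
Add 7 hours 29 minutes layover in San Teodoro → 22:58 UTC.
Add 15 hours and 6 minutes leg 4 → 14:04 UTC (Dec 7).
Papeete is UTC−10:00, so local arrival = 14:04 − 10:00 = 04:04 on Dec 7.

04:04 on December 7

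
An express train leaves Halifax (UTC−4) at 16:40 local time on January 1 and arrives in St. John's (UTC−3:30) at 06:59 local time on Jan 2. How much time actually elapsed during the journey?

Departure in UTC: 16:40 + 4:00 = 20:40 on Jan 1.
Arrival in UTC: 06:59 + 3:30 = 10:29 on Jan 2.
Elapsed = 10:29 − 20:40 (+1 day) = 13 hours 49 minutes.

13 hours 49 minutes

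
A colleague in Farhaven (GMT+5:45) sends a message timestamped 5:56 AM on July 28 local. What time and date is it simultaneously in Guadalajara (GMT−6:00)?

In UTC: 5:56 AM − 5:45 = 12:11 AM on Jul 28.
Guadalajara is UTC−6:00: 12:11 AM − 6:00 = 6:11 PM on Jul 27.

6:11 PM on July 27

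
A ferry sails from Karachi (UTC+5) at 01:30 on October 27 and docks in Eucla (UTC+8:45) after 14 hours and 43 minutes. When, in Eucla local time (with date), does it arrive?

19:58 on October 27

Eucla is 3:45 ahead of Karachi.
After 14 hours and 43 minutes it is 16:13 in Karachi.
Shift by the zone difference: 16:13 + 3:45 = 19:58 on Oct 27 in Eucla.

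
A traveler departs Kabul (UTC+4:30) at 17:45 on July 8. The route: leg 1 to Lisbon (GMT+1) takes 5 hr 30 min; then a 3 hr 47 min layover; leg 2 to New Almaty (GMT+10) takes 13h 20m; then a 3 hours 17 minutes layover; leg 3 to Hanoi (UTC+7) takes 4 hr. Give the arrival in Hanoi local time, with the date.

Convert departure to UTC: 17:45 − 4:30 = 13:15 UTC on Jul 8.
Add 5 hours and 30 minutes leg 1 → 18:45 UTC.
Add 3 hours 47 minutes layover in Lisbon → 22:32 UTC.
Add 13 hours and 20 minutes leg 2 → 11:52 UTC (Jul 9).
Add 3 hours and 17 minutes layover in New Almaty → 15:09 UTC.
Add 4 hours leg 3 → 19:09 UTC.
Hanoi is UTC+7:00, so local arrival = 19:09 + 7:00 = 02:09 on Jul 10.

02:09 on July 10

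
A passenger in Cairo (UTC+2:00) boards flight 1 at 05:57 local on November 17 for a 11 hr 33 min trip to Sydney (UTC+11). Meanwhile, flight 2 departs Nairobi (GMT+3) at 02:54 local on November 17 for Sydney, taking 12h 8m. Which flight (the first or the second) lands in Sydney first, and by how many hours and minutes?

the second, by 3 hours 28 minutes

Flight 1 in UTC: 05:57 − 2:00 = 03:57 on Nov 17.
+11 hours 33 minutes → arrive 15:30 UTC on Nov 17.
Flight 2 in UTC: 02:54 − 3:00 = 23:54 on Nov 16.
+12 hours 8 minutes → arrive 12:02 UTC on Nov 17.
Flight 2 lands earlier by 3 hours 28 minutes.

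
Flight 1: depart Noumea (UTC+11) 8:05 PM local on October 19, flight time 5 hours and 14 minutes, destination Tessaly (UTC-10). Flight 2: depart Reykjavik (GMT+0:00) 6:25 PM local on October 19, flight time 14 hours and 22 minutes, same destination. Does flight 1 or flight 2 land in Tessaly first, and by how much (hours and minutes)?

Flight 1 in UTC: 8:05 PM − 11:00 = 9:05 AM on Oct 19.
+5 hours and 14 minutes → arrive 2:19 PM UTC on Oct 19.
Flight 2 departs at 6:25 PM UTC (Oct 19).
+14 hours 22 minutes → arrive 8:47 AM UTC on Oct 20.
Flight 1 lands earlier by 18 hours 28 minutes.

the first, by 18 hours 28 minutes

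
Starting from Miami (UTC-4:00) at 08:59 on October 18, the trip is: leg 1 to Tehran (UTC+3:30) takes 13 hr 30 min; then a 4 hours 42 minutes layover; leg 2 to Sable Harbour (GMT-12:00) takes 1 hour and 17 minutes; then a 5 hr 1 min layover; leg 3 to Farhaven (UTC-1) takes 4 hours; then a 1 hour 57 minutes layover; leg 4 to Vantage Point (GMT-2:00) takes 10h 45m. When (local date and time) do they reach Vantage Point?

Convert departure to UTC: 08:59 + 4:00 = 12:59 UTC on Oct 18.
Add 13 hours 30 minutes leg 1 → 02:29 UTC (Oct 19).
Add 4 hours 42 minutes layover in Tehran → 07:11 UTC.
Add 1 hour and 17 minutes leg 2 → 08:28 UTC.
Add 5 hours and 1 minute layover in Sable Harbour → 13:29 UTC.
Add 4 hours leg 3 → 17:29 UTC.
Add 1 hour 57 minutes layover in Farhaven → 19:26 UTC.
Add 10 hours 45 minutes leg 4 → 06:11 UTC (Oct 20).
Vantage Point is UTC−2:00, so local arrival = 06:11 − 2:00 = 04:11 on Oct 20.

04:11 on Oct 20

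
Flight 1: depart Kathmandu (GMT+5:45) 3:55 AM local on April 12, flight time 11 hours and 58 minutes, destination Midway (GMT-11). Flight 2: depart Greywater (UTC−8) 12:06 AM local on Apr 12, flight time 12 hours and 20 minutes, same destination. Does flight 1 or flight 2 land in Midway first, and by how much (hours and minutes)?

the first, by 10 hours 18 minutes

Flight 1 in UTC: 3:55 AM − 5:45 = 10:10 PM on Apr 11.
+11 hours 58 minutes → arrive 10:08 AM UTC on Apr 12.
Flight 2 in UTC: 12:06 AM + 8:00 = 8:06 AM on Apr 12.
+12 hours and 20 minutes → arrive 8:26 PM UTC on Apr 12.
Flight 1 lands earlier by 10 hours 18 minutes.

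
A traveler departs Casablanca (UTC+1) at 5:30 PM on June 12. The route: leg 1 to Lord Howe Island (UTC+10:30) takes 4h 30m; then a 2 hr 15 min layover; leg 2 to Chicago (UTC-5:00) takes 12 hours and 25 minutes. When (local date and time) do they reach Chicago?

6:40 AM on June 13

Convert departure to UTC: 5:30 PM − 1:00 = 4:30 PM UTC on Jun 12.
Add 4 hours and 30 minutes leg 1 → 9:00 PM UTC.
Add 2 hours 15 minutes layover in Lord Howe Island → 11:15 PM UTC.
Add 12 hours 25 minutes leg 2 → 11:40 AM UTC (Jun 13).
Chicago is UTC−5:00, so local arrival = 11:40 AM − 5:00 = 6:40 AM on Jun 13.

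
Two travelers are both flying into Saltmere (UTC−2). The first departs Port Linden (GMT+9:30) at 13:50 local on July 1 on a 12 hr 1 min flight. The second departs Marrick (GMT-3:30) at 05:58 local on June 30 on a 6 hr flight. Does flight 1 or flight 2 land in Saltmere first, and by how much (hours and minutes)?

Flight 1 in UTC: 13:50 − 9:30 = 04:20 on Jul 1.
+12 hours 1 minute → arrive 16:21 UTC on Jul 1.
Flight 2 in UTC: 05:58 + 3:30 = 09:28 on Jun 30.
+6 hours → arrive 15:28 UTC on Jun 30.
Flight 2 lands earlier by 24 hours 53 minutes.

the second, by 24 hours 53 minutes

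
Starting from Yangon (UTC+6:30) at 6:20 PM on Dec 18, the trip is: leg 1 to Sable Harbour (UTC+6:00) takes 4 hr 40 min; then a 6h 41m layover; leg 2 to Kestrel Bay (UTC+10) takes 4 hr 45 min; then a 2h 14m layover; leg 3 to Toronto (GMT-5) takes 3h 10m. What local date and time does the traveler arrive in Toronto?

4:20 AM on December 19

Convert departure to UTC: 6:20 PM − 6:30 = 11:50 AM UTC on Dec 18.
Add 4 hours 40 minutes leg 1 → 4:30 PM UTC.
Add 6 hours 41 minutes layover in Sable Harbour → 11:11 PM UTC.
Add 4 hours and 45 minutes leg 2 → 3:56 AM UTC (Dec 19).
Add 2 hours and 14 minutes layover in Kestrel Bay → 6:10 AM UTC.
Add 3 hours and 10 minutes leg 3 → 9:20 AM UTC.
Toronto is UTC−5:00, so local arrival = 9:20 AM − 5:00 = 4:20 AM on Dec 19.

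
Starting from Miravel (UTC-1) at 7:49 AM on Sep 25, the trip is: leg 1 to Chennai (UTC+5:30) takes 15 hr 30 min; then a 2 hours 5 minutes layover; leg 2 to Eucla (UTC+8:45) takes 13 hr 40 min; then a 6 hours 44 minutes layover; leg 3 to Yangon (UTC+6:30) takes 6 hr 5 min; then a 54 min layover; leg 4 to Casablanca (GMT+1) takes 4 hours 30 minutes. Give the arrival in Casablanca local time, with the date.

11:17 AM on Sep 27

Convert departure to UTC: 7:49 AM + 1:00 = 8:49 AM UTC on Sep 25.
Add 15 hours and 30 minutes leg 1 → 12:19 AM UTC (Sep 26).
Add 2 hours 5 minutes layover in Chennai → 2:24 AM UTC.
Add 13 hours 40 minutes leg 2 → 4:04 PM UTC.
Add 6 hours 44 minutes layover in Eucla → 10:48 PM UTC.
Add 6 hours 5 minutes leg 3 → 4:53 AM UTC (Sep 27).
Add 54 minutes layover in Yangon → 5:47 AM UTC.
Add 4 hours 30 minutes leg 4 → 10:17 AM UTC.
Casablanca is UTC+1:00, so local arrival = 10:17 AM + 1:00 = 11:17 AM on Sep 27.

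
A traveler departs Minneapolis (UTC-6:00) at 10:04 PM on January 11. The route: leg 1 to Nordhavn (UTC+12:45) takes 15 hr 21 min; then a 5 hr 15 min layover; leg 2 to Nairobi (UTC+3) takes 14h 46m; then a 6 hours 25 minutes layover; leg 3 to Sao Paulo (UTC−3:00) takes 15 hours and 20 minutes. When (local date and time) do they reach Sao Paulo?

10:11 AM on January 14

Convert departure to UTC: 10:04 PM + 6:00 = 4:04 AM UTC on Jan 12.
Add 15 hours 21 minutes leg 1 → 7:25 PM UTC.
Add 5 hours 15 minutes layover in Nordhavn → 12:40 AM UTC (Jan 13).
Add 14 hours 46 minutes leg 2 → 3:26 PM UTC.
Add 6 hours 25 minutes layover in Nairobi → 9:51 PM UTC.
Add 15 hours and 20 minutes leg 3 → 1:11 PM UTC (Jan 14).
Sao Paulo is UTC−3:00, so local arrival = 1:11 PM − 3:00 = 10:11 AM on Jan 14.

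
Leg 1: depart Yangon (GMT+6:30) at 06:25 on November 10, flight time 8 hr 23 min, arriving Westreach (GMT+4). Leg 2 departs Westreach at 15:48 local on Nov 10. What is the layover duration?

Convert departure to UTC: 06:25 − 6:30 = 23:55 UTC on Nov 9.
Add 8 hours 23 minutes flight time → 08:18 UTC (Nov 10).
Westreach is UTC+4:00, so local arrival = 08:18 + 4:00 = 12:18 on Nov 10.
Layover = 15:48 − 12:18 = 3 hours 30 minutes.

3 hours 30 minutes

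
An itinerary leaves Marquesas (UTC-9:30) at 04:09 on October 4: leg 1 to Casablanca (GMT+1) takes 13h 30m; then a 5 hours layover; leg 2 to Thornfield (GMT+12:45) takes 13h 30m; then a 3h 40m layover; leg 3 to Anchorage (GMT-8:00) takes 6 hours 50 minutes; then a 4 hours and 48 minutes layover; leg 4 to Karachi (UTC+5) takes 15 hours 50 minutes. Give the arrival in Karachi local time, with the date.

09:47 on October 7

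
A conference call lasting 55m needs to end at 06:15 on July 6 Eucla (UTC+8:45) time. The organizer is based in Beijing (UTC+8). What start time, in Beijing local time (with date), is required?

04:35 on July 6

Target end time in UTC: 06:15 − 8:45 = 21:30 on Jul 5.
Subtract 55 minutes → start 20:35 UTC on Jul 5.
Beijing is UTC+8:00: 20:35 + 8:00 = 04:35 on Jul 6.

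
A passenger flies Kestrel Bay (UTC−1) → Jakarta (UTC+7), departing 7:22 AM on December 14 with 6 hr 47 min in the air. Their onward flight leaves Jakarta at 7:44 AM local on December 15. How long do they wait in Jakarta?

9 hours 35 minutes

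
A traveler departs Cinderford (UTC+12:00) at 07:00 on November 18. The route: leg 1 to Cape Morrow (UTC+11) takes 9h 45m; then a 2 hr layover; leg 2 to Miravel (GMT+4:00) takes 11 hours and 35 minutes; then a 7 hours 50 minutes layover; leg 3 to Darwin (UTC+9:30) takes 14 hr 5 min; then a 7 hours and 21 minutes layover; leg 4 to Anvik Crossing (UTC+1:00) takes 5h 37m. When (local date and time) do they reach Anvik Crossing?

06:13 on Nov 20

Convert departure to UTC: 07:00 − 12:00 = 19:00 UTC on Nov 17.
Add 9 hours 45 minutes leg 1 → 04:45 UTC (Nov 18).
Add 2 hours layover in Cape Morrow → 06:45 UTC.
Add 11 hours and 35 minutes leg 2 → 18:20 UTC.
Add 7 hours and 50 minutes layover in Miravel → 02:10 UTC (Nov 19).
Add 14 hours 5 minutes leg 3 → 16:15 UTC.
Add 7 hours and 21 minutes layover in Darwin → 23:36 UTC.
Add 5 hours 37 minutes leg 4 → 05:13 UTC (Nov 20).
Anvik Crossing is UTC+1:00, so local arrival = 05:13 + 1:00 = 06:13 on Nov 20.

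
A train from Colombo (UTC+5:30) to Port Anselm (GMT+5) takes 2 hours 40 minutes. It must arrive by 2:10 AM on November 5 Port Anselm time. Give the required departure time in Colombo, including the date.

12:00 AM on Nov 5

Target arrival in UTC: 2:10 AM − 5:00 = 9:10 PM on Nov 4.
Subtract 2 hours and 40 minutes → departure 6:30 PM UTC on Nov 4.
Colombo is UTC+5:30: 6:30 PM + 5:30 = 12:00 AM on Nov 5.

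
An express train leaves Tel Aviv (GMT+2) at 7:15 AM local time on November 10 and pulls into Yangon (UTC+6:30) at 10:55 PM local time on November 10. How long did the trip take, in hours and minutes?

11 hours 10 minutes

Yangon is 4:30 ahead of Tel Aviv.
Clock-face elapsed time (ignoring zones) is 15 hours 40 minutes.
Actual elapsed = 15 hours 40 minutes − 4:30 = 11 hours 10 minutes.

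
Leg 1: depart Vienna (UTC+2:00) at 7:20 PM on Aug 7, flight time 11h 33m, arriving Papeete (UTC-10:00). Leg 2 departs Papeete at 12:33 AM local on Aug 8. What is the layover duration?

5 hours 40 minutes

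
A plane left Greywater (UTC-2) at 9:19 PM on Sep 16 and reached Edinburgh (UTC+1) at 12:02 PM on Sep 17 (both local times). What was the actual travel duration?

11 hours 43 minutes

Edinburgh is 3:00 ahead of Greywater.
Clock-face elapsed time (ignoring zones) is 14 hours 43 minutes.
Actual elapsed = 14 hours 43 minutes − 3:00 = 11 hours 43 minutes.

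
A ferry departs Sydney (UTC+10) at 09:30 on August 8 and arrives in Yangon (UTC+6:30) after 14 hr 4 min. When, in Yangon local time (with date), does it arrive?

20:04 on August 8

Yangon is 3:30 behind Sydney.
After 14 hours and 4 minutes it is 23:34 in Sydney.
Shift by the zone difference: 23:34 − 3:30 = 20:04 on Aug 8 in Yangon.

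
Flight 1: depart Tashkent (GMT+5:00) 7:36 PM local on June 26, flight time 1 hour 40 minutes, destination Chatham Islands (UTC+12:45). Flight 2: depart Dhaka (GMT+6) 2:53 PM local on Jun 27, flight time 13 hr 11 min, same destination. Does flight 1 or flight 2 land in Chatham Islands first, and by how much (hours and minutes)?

Flight 1 in UTC: 7:36 PM − 5:00 = 2:36 PM on Jun 26.
+1 hour 40 minutes → arrive 4:16 PM UTC on Jun 26.
Flight 2 in UTC: 2:53 PM − 6:00 = 8:53 AM on Jun 27.
+13 hours 11 minutes → arrive 10:04 PM UTC on Jun 27.
Flight 1 lands earlier by 29 hours 48 minutes.

the first, by 29 hours 48 minutes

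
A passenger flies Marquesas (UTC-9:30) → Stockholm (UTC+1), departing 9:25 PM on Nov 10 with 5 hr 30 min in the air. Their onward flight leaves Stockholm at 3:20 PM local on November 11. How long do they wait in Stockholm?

Convert departure to UTC: 9:25 PM + 9:30 = 6:55 AM UTC on Nov 11.
Add 5 hours 30 minutes flight time → 12:25 PM UTC.
Stockholm is UTC+1:00, so local arrival = 12:25 PM + 1:00 = 1:25 PM on Nov 11.
Layover = 3:20 PM − 1:25 PM = 1 hour 55 minutes.

1 hour 55 minutes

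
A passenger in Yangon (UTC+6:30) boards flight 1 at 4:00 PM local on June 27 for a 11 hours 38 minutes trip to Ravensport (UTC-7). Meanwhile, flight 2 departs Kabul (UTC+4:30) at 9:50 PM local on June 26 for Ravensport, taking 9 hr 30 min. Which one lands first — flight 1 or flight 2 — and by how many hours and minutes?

the second, by 18 hours 18 minutes

Flight 1 in UTC: 4:00 PM − 6:30 = 9:30 AM on Jun 27.
+11 hours and 38 minutes → arrive 9:08 PM UTC on Jun 27.
Flight 2 in UTC: 9:50 PM − 4:30 = 5:20 PM on Jun 26.
+9 hours and 30 minutes → arrive 2:50 AM UTC on Jun 27.
Flight 2 lands earlier by 18 hours 18 minutes.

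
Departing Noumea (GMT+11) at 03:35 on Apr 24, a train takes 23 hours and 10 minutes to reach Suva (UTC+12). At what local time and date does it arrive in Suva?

Convert departure to UTC: 03:35 − 11:00 = 16:35 UTC on Apr 23.
Add 23 hours and 10 minutes travel time → 15:45 UTC (Apr 24).
Suva is UTC+12:00, so local arrival = 15:45 + 12:00 = 03:45 on Apr 25.

03:45 on April 25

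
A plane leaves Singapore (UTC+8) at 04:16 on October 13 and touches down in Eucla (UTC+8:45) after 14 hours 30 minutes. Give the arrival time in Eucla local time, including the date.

19:31 on October 13

Eucla is 0:45 ahead of Singapore.
After 14 hours 30 minutes it is 18:46 in Singapore.
Shift by the zone difference: 18:46 + 0:45 = 19:31 on Oct 13 in Eucla.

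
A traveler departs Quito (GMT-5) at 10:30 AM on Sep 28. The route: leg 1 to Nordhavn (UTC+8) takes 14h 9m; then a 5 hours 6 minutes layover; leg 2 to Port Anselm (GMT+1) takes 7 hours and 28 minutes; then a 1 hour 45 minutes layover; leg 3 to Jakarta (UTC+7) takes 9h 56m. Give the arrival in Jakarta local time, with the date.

12:54 PM on September 30

Convert departure to UTC: 10:30 AM + 5:00 = 3:30 PM UTC on Sep 28.
Add 14 hours 9 minutes leg 1 → 5:39 AM UTC (Sep 29).
Add 5 hours 6 minutes layover in Nordhavn → 10:45 AM UTC.
Add 7 hours and 28 minutes leg 2 → 6:13 PM UTC.
Add 1 hour and 45 minutes layover in Port Anselm → 7:58 PM UTC.
Add 9 hours 56 minutes leg 3 → 5:54 AM UTC (Sep 30).
Jakarta is UTC+7:00, so local arrival = 5:54 AM + 7:00 = 12:54 PM on Sep 30.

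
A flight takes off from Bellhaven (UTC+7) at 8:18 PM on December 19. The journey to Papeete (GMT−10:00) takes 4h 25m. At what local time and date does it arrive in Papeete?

7:43 AM on December 19

Papeete is 17:00 behind Bellhaven.
After 4 hours and 25 minutes it is 12:43 AM (Dec 20) in Bellhaven.
Shift by the zone difference: 12:43 AM − 17:00 = 7:43 AM on Dec 19 in Papeete.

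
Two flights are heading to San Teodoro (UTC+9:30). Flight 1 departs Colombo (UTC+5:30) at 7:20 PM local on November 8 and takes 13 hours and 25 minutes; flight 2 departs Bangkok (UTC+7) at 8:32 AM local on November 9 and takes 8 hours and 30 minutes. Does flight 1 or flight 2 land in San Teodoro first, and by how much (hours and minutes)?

Flight 1 in UTC: 7:20 PM − 5:30 = 1:50 PM on Nov 8.
+13 hours and 25 minutes → arrive 3:15 AM UTC on Nov 9.
Flight 2 in UTC: 8:32 AM − 7:00 = 1:32 AM on Nov 9.
+8 hours and 30 minutes → arrive 10:02 AM UTC on Nov 9.
Flight 1 lands earlier by 6 hours 47 minutes.

the first, by 6 hours 47 minutes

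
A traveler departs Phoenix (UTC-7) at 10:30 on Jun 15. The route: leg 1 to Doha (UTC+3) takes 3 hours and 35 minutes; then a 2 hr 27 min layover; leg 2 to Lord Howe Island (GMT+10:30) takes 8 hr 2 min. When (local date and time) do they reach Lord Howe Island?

Convert departure to UTC: 10:30 + 7:00 = 17:30 UTC on Jun 15.
Add 3 hours 35 minutes leg 1 → 21:05 UTC.
Add 2 hours 27 minutes layover in Doha → 23:32 UTC.
Add 8 hours 2 minutes leg 2 → 07:34 UTC (Jun 16).
Lord Howe Island is UTC+10:30, so local arrival = 07:34 + 10:30 = 18:04 on Jun 16.

18:04 on June 16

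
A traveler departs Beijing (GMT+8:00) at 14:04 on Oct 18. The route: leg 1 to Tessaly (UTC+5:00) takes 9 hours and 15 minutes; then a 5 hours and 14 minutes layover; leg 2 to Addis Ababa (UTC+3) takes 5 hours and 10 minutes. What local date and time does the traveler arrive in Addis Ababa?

Convert departure to UTC: 14:04 − 8:00 = 06:04 UTC on Oct 18.
Add 9 hours 15 minutes leg 1 → 15:19 UTC.
Add 5 hours 14 minutes layover in Tessaly → 20:33 UTC.
Add 5 hours and 10 minutes leg 2 → 01:43 UTC (Oct 19).
Addis Ababa is UTC+3:00, so local arrival = 01:43 + 3:00 = 04:43 on Oct 19.

04:43 on October 19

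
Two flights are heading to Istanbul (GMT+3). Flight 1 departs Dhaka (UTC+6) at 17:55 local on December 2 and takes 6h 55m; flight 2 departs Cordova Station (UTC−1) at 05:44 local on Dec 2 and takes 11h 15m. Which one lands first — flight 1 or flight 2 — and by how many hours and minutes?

the second, by 51 minutes

Flight 1 in UTC: 17:55 − 6:00 = 11:55 on Dec 2.
+6 hours and 55 minutes → arrive 18:50 UTC on Dec 2.
Flight 2 in UTC: 05:44 + 1:00 = 06:44 on Dec 2.
+11 hours and 15 minutes → arrive 17:59 UTC on Dec 2.
Flight 2 lands earlier by 51 minutes.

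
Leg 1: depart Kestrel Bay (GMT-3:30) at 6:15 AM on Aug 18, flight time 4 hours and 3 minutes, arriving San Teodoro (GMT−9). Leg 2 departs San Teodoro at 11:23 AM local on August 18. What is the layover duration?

6 hours 35 minutes

Convert departure to UTC: 6:15 AM + 3:30 = 9:45 AM UTC on Aug 18.
Add 4 hours and 3 minutes flight time → 1:48 PM UTC.
San Teodoro is UTC−9:00, so local arrival = 1:48 PM − 9:00 = 4:48 AM on Aug 18.
Layover = 11:23 AM − 4:48 AM = 6 hours 35 minutes.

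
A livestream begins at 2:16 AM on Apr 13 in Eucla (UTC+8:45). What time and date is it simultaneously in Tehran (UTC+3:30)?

9:01 PM on April 12

In UTC: 2:16 AM − 8:45 = 5:31 PM on Apr 12.
Tehran is UTC+3:30: 5:31 PM + 3:30 = 9:01 PM on Apr 12.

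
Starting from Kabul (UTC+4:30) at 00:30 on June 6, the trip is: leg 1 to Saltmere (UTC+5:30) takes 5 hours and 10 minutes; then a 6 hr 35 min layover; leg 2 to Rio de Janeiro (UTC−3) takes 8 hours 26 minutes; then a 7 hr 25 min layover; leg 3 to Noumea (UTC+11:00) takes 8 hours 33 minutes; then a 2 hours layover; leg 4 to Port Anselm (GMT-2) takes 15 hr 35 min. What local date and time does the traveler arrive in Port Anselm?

23:44 on Jun 7

Convert departure to UTC: 00:30 − 4:30 = 20:00 UTC on Jun 5.
Add 5 hours and 10 minutes leg 1 → 01:10 UTC (Jun 6).
Add 6 hours 35 minutes layover in Saltmere → 07:45 UTC.
Add 8 hours and 26 minutes leg 2 → 16:11 UTC.
Add 7 hours 25 minutes layover in Rio de Janeiro → 23:36 UTC.
Add 8 hours and 33 minutes leg 3 → 08:09 UTC (Jun 7).
Add 2 hours layover in Noumea → 10:09 UTC.
Add 15 hours and 35 minutes leg 4 → 01:44 UTC (Jun 8).
Port Anselm is UTC−2:00, so local arrival = 01:44 − 2:00 = 23:44 on Jun 7.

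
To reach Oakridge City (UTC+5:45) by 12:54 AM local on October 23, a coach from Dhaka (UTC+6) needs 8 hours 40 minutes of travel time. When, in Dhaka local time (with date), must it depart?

4:29 PM on October 22

Target arrival in UTC: 12:54 AM − 5:45 = 7:09 PM on Oct 22.
Subtract 8 hours and 40 minutes → departure 10:29 AM UTC on Oct 22.
Dhaka is UTC+6:00: 10:29 AM + 6:00 = 4:29 PM on Oct 22.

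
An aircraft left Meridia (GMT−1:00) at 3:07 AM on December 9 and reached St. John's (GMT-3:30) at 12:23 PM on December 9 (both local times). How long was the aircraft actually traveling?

11 hours 46 minutes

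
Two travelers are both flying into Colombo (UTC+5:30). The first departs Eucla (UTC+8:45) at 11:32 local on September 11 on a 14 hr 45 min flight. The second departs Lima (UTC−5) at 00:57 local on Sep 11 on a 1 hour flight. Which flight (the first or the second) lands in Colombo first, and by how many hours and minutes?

the second, by 10 hours 35 minutes

Flight 1 in UTC: 11:32 − 8:45 = 02:47 on Sep 11.
+14 hours and 45 minutes → arrive 17:32 UTC on Sep 11.
Flight 2 in UTC: 00:57 + 5:00 = 05:57 on Sep 11.
+1 hour → arrive 06:57 UTC on Sep 11.
Flight 2 lands earlier by 10 hours 35 minutes.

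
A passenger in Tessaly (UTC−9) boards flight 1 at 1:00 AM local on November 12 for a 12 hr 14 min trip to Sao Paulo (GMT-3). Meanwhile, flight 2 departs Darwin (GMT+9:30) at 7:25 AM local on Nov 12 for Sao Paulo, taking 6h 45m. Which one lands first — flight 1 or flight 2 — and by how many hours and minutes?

the second, by 17 hours 34 minutes

Flight 1 in UTC: 1:00 AM + 9:00 = 10:00 AM on Nov 12.
+12 hours and 14 minutes → arrive 10:14 PM UTC on Nov 12.
Flight 2 in UTC: 7:25 AM − 9:30 = 9:55 PM on Nov 11.
+6 hours 45 minutes → arrive 4:40 AM UTC on Nov 12.
Flight 2 lands earlier by 17 hours 34 minutes.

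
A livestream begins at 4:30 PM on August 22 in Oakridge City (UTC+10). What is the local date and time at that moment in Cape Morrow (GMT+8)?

2:30 PM on August 22

In UTC: 4:30 PM − 10:00 = 6:30 AM on Aug 22.
Cape Morrow is UTC+8:00: 6:30 AM + 8:00 = 2:30 PM on Aug 22.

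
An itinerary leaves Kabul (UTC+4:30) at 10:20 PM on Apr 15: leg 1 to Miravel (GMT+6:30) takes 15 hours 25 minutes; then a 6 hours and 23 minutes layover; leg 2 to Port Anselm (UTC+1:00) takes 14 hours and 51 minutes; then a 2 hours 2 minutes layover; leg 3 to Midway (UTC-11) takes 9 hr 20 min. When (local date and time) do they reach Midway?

Convert departure to UTC: 10:20 PM − 4:30 = 5:50 PM UTC on Apr 15.
Add 15 hours 25 minutes leg 1 → 9:15 AM UTC (Apr 16).
Add 6 hours 23 minutes layover in Miravel → 3:38 PM UTC.
Add 14 hours 51 minutes leg 2 → 6:29 AM UTC (Apr 17).
Add 2 hours and 2 minutes layover in Port Anselm → 8:31 AM UTC.
Add 9 hours and 20 minutes leg 3 → 5:51 PM UTC.
Midway is UTC−11:00, so local arrival = 5:51 PM − 11:00 = 6:51 AM on Apr 17.

6:51 AM on Apr 17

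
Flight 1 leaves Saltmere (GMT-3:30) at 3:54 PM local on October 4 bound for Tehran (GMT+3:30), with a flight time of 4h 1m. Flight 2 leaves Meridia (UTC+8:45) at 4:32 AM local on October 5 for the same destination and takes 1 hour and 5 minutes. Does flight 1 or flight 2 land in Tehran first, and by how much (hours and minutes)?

Flight 1 in UTC: 3:54 PM + 3:30 = 7:24 PM on Oct 4.
+4 hours 1 minute → arrive 11:25 PM UTC on Oct 4.
Flight 2 in UTC: 4:32 AM − 8:45 = 7:47 PM on Oct 4.
+1 hour 5 minutes → arrive 8:52 PM UTC on Oct 4.
Flight 2 lands earlier by 2 hours 33 minutes.

the second, by 2 hours 33 minutes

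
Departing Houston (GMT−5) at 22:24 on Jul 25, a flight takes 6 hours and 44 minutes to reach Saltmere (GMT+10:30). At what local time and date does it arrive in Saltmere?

Convert departure to UTC: 22:24 + 5:00 = 03:24 UTC on Jul 26.
Add 6 hours and 44 minutes travel time → 10:08 UTC.
Saltmere is UTC+10:30, so local arrival = 10:08 + 10:30 = 20:38 on Jul 26.

20:38 on Jul 26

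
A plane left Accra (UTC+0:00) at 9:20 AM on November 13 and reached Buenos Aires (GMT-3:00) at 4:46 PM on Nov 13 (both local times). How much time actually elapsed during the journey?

Departure is already UTC: 9:20 AM on Nov 13.
Arrival in UTC: 4:46 PM + 3:00 = 7:46 PM on Nov 13.
Elapsed = 7:46 PM − 9:20 AM = 10 hours 26 minutes.

10 hours 26 minutes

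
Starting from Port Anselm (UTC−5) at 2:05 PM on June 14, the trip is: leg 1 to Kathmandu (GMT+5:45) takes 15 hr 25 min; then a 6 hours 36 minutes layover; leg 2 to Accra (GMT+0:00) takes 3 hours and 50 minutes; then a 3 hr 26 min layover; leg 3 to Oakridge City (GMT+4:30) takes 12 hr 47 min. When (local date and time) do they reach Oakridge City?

Convert departure to UTC: 2:05 PM + 5:00 = 7:05 PM UTC on Jun 14.
Add 15 hours and 25 minutes leg 1 → 10:30 AM UTC (Jun 15).
Add 6 hours and 36 minutes layover in Kathmandu → 5:06 PM UTC.
Add 3 hours 50 minutes leg 2 → 8:56 PM UTC.
Add 3 hours 26 minutes layover in Accra → 12:22 AM UTC (Jun 16).
Add 12 hours 47 minutes leg 3 → 1:09 PM UTC.
Oakridge City is UTC+4:30, so local arrival = 1:09 PM + 4:30 = 5:39 PM on Jun 16.

5:39 PM on June 16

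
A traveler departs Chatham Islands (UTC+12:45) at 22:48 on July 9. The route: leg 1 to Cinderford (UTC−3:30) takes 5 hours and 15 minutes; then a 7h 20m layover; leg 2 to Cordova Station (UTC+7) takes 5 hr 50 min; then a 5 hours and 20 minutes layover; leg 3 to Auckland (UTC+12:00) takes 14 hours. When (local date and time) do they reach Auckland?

11:48 on Jul 11

Convert departure to UTC: 22:48 − 12:45 = 10:03 UTC on Jul 9.
Add 5 hours 15 minutes leg 1 → 15:18 UTC.
Add 7 hours 20 minutes layover in Cinderford → 22:38 UTC.
Add 5 hours and 50 minutes leg 2 → 04:28 UTC (Jul 10).
Add 5 hours and 20 minutes layover in Cordova Station → 09:48 UTC.
Add 14 hours leg 3 → 23:48 UTC.
Auckland is UTC+12:00, so local arrival = 23:48 + 12:00 = 11:48 on Jul 11.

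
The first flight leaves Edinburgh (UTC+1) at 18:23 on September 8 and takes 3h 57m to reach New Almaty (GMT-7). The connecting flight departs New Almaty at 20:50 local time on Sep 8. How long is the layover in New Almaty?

Convert departure to UTC: 18:23 − 1:00 = 17:23 UTC on Sep 8.
Add 3 hours and 57 minutes flight time → 21:20 UTC.
New Almaty is UTC−7:00, so local arrival = 21:20 − 7:00 = 14:20 on Sep 8.
Layover = 20:50 − 14:20 = 6 hours 30 minutes.

6 hours 30 minutes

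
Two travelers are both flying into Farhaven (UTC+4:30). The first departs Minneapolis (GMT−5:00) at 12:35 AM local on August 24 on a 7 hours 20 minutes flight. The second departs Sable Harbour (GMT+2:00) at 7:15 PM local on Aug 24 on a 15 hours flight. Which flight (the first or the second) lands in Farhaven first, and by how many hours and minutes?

the first, by 19 hours 20 minutes

Flight 1 in UTC: 12:35 AM + 5:00 = 5:35 AM on Aug 24.
+7 hours 20 minutes → arrive 12:55 PM UTC on Aug 24.
Flight 2 in UTC: 7:15 PM − 2:00 = 5:15 PM on Aug 24.
+15 hours → arrive 8:15 AM UTC on Aug 25.
Flight 1 lands earlier by 19 hours 20 minutes.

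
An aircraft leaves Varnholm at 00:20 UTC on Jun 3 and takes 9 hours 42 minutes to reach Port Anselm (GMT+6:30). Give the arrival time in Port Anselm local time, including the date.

16:32 on Jun 3

Departure is given in UTC: 00:20 on Jun 3.
Add 9 hours 42 minutes → 10:02 UTC.
Port Anselm is UTC+6:30: 10:02 + 6:30 = 16:32 on Jun 3.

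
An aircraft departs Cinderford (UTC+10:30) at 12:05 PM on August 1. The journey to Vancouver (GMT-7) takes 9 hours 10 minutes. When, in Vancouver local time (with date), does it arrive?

3:45 AM on August 1

Convert departure to UTC: 12:05 PM − 10:30 = 1:35 AM UTC on Aug 1.
Add 9 hours and 10 minutes travel time → 10:45 AM UTC.
Vancouver is UTC−7:00, so local arrival = 10:45 AM − 7:00 = 3:45 AM on Aug 1.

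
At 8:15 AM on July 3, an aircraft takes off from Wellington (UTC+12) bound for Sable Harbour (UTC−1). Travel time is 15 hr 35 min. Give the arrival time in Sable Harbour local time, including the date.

10:50 AM on Jul 3

Sable Harbour is 13:00 behind Wellington.
After 15 hours 35 minutes it is 11:50 PM in Wellington.
Shift by the zone difference: 11:50 PM − 13:00 = 10:50 AM on Jul 3 in Sable Harbour.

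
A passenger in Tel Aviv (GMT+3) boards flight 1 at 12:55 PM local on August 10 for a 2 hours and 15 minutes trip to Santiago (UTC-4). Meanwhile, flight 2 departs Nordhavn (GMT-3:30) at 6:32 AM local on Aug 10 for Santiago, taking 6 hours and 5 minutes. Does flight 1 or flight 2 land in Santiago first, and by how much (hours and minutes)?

the first, by 3 hours 57 minutes

Flight 1 in UTC: 12:55 PM − 3:00 = 9:55 AM on Aug 10.
+2 hours 15 minutes → arrive 12:10 PM UTC on Aug 10.
Flight 2 in UTC: 6:32 AM + 3:30 = 10:02 AM on Aug 10.
+6 hours and 5 minutes → arrive 4:07 PM UTC on Aug 10.
Flight 1 lands earlier by 3 hours 57 minutes.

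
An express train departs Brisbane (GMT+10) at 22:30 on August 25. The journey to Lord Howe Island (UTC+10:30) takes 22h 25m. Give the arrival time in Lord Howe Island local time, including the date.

21:25 on Aug 26

Lord Howe Island is 0:30 ahead of Brisbane.
After 22 hours 25 minutes it is 20:55 (Aug 26) in Brisbane.
Shift by the zone difference: 20:55 + 0:30 = 21:25 on Aug 26 in Lord Howe Island.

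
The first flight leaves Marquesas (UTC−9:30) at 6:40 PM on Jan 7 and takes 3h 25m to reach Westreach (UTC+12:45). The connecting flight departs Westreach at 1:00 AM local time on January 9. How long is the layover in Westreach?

4 hours 40 minutes

Convert departure to UTC: 6:40 PM + 9:30 = 4:10 AM UTC on Jan 8.
Add 3 hours 25 minutes flight time → 7:35 AM UTC.
Westreach is UTC+12:45, so local arrival = 7:35 AM + 12:45 = 8:20 PM on Jan 8.
Layover = 1:00 AM − 8:20 PM (+1 day) = 4 hours 40 minutes.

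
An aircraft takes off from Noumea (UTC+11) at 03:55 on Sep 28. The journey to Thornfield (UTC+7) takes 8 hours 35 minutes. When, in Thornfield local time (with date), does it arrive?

Convert departure to UTC: 03:55 − 11:00 = 16:55 UTC on Sep 27.
Add 8 hours 35 minutes travel time → 01:30 UTC (Sep 28).
Thornfield is UTC+7:00, so local arrival = 01:30 + 7:00 = 08:30 on Sep 28.

08:30 on September 28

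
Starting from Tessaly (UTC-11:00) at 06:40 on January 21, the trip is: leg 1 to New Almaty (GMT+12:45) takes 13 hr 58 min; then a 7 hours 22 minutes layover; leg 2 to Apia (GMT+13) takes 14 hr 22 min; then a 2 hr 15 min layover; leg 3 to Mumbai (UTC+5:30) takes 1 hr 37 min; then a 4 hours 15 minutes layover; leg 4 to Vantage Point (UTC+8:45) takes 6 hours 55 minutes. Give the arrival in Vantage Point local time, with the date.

05:09 on January 24

Convert departure to UTC: 06:40 + 11:00 = 17:40 UTC on Jan 21.
Add 13 hours 58 minutes leg 1 → 07:38 UTC (Jan 22).
Add 7 hours 22 minutes layover in New Almaty → 15:00 UTC.
Add 14 hours and 22 minutes leg 2 → 05:22 UTC (Jan 23).
Add 2 hours 15 minutes layover in Apia → 07:37 UTC.
Add 1 hour and 37 minutes leg 3 → 09:14 UTC.
Add 4 hours 15 minutes layover in Mumbai → 13:29 UTC.
Add 6 hours 55 minutes leg 4 → 20:24 UTC.
Vantage Point is UTC+8:45, so local arrival = 20:24 + 8:45 = 05:09 on Jan 24.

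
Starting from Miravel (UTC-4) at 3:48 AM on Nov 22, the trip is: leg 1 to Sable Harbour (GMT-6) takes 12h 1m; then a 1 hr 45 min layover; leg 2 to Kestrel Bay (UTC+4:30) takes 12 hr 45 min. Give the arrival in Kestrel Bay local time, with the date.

2:49 PM on November 23

Convert departure to UTC: 3:48 AM + 4:00 = 7:48 AM UTC on Nov 22.
Add 12 hours 1 minute leg 1 → 7:49 PM UTC.
Add 1 hour 45 minutes layover in Sable Harbour → 9:34 PM UTC.
Add 12 hours and 45 minutes leg 2 → 10:19 AM UTC (Nov 23).
Kestrel Bay is UTC+4:30, so local arrival = 10:19 AM + 4:30 = 2:49 PM on Nov 23.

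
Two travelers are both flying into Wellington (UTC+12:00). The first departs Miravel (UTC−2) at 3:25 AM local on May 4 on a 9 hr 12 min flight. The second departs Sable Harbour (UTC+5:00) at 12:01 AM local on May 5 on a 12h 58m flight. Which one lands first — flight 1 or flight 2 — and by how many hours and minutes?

the first, by 17 hours 22 minutes

Flight 1 in UTC: 3:25 AM + 2:00 = 5:25 AM on May 4.
+9 hours 12 minutes → arrive 2:37 PM UTC on May 4.
Flight 2 in UTC: 12:01 AM − 5:00 = 7:01 PM on May 4.
+12 hours and 58 minutes → arrive 7:59 AM UTC on May 5.
Flight 1 lands earlier by 17 hours 22 minutes.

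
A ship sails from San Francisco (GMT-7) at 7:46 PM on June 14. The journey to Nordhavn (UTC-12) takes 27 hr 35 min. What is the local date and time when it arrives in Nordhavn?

Nordhavn is 5:00 behind San Francisco.
After 27 hours and 35 minutes it is 11:21 PM (Jun 15) in San Francisco.
Shift by the zone difference: 11:21 PM − 5:00 = 6:21 PM on Jun 15 in Nordhavn.

6:21 PM on Jun 15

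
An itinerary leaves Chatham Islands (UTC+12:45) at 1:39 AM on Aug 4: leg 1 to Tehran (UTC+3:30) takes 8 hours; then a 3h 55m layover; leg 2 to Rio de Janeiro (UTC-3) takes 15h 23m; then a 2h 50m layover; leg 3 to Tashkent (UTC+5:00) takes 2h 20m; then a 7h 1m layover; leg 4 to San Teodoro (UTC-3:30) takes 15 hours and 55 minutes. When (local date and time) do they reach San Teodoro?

Convert departure to UTC: 1:39 AM − 12:45 = 12:54 PM UTC on Aug 3.
Add 8 hours leg 1 → 8:54 PM UTC.
Add 3 hours 55 minutes layover in Tehran → 12:49 AM UTC (Aug 4).
Add 15 hours 23 minutes leg 2 → 4:12 PM UTC.
Add 2 hours and 50 minutes layover in Rio de Janeiro → 7:02 PM UTC.
Add 2 hours 20 minutes leg 3 → 9:22 PM UTC.
Add 7 hours and 1 minute layover in Tashkent → 4:23 AM UTC (Aug 5).
Add 15 hours 55 minutes leg 4 → 8:18 PM UTC.
San Teodoro is UTC−3:30, so local arrival = 8:18 PM − 3:30 = 4:48 PM on Aug 5.

4:48 PM on Aug 5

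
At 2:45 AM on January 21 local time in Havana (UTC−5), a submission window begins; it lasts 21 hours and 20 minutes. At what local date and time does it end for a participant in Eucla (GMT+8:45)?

Convert start to UTC: 2:45 AM + 5:00 = 7:45 AM UTC on Jan 21.
Add 21 hours 20 minutes duration → 5:05 AM UTC (Jan 22).
Eucla is UTC+8:45, so local end time = 5:05 AM + 8:45 = 1:50 PM on Jan 22.

1:50 PM on January 22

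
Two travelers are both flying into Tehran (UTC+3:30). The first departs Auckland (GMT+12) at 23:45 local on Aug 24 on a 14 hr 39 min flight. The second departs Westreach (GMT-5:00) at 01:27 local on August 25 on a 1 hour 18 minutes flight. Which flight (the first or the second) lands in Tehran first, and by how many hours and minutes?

the first, by 5 hours 21 minutes

Flight 1 in UTC: 23:45 − 12:00 = 11:45 on Aug 24.
+14 hours and 39 minutes → arrive 02:24 UTC on Aug 25.
Flight 2 in UTC: 01:27 + 5:00 = 06:27 on Aug 25.
+1 hour and 18 minutes → arrive 07:45 UTC on Aug 25.
Flight 1 lands earlier by 5 hours 21 minutes.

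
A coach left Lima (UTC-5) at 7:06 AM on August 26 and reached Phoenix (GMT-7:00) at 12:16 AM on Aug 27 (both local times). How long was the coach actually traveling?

Departure in UTC: 7:06 AM + 5:00 = 12:06 PM on Aug 26.
Arrival in UTC: 12:16 AM + 7:00 = 7:16 AM on Aug 27.
Elapsed = 7:16 AM − 12:06 PM (+1 day) = 19 hours 10 minutes.

19 hours 10 minutes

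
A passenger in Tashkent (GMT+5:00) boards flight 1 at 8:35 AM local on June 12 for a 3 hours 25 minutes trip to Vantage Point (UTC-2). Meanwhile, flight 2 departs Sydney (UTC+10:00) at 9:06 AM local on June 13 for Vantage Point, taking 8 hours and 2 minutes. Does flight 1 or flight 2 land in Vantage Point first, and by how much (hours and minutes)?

the first, by 24 hours 8 minutes

Flight 1 in UTC: 8:35 AM − 5:00 = 3:35 AM on Jun 12.
+3 hours and 25 minutes → arrive 7:00 AM UTC on Jun 12.
Flight 2 in UTC: 9:06 AM − 10:00 = 11:06 PM on Jun 12.
+8 hours 2 minutes → arrive 7:08 AM UTC on Jun 13.
Flight 1 lands earlier by 24 hours 8 minutes.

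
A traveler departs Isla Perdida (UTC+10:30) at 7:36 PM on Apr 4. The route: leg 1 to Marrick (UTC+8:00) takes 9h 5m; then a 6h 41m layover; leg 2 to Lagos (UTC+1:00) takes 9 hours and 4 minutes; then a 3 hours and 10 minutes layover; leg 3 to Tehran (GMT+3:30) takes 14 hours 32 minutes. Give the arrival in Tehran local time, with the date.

7:08 AM on April 6

Convert departure to UTC: 7:36 PM − 10:30 = 9:06 AM UTC on Apr 4.
Add 9 hours and 5 minutes leg 1 → 6:11 PM UTC.
Add 6 hours and 41 minutes layover in Marrick → 12:52 AM UTC (Apr 5).
Add 9 hours and 4 minutes leg 2 → 9:56 AM UTC.
Add 3 hours 10 minutes layover in Lagos → 1:06 PM UTC.
Add 14 hours and 32 minutes leg 3 → 3:38 AM UTC (Apr 6).
Tehran is UTC+3:30, so local arrival = 3:38 AM + 3:30 = 7:08 AM on Apr 6.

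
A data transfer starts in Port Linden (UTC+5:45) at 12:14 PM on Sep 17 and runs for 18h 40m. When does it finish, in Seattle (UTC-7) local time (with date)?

6:09 PM on Sep 17

Convert start to UTC: 12:14 PM − 5:45 = 6:29 AM UTC on Sep 17.
Add 18 hours 40 minutes duration → 1:09 AM UTC (Sep 18).
Seattle is UTC−7:00, so local end time = 1:09 AM − 7:00 = 6:09 PM on Sep 17.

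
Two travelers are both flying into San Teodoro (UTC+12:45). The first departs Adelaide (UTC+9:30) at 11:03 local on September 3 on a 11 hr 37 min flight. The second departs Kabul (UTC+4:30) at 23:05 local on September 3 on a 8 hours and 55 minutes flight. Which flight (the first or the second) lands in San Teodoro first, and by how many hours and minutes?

the first, by 14 hours 20 minutes

Flight 1 in UTC: 11:03 − 9:30 = 01:33 on Sep 3.
+11 hours 37 minutes → arrive 13:10 UTC on Sep 3.
Flight 2 in UTC: 23:05 − 4:30 = 18:35 on Sep 3.
+8 hours and 55 minutes → arrive 03:30 UTC on Sep 4.
Flight 1 lands earlier by 14 hours 20 minutes.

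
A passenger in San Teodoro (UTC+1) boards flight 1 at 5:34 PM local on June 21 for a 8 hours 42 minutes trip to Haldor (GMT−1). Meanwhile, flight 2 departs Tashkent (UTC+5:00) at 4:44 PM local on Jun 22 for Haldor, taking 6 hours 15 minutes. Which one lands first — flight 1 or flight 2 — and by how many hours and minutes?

Flight 1 in UTC: 5:34 PM − 1:00 = 4:34 PM on Jun 21.
+8 hours 42 minutes → arrive 1:16 AM UTC on Jun 22.
Flight 2 in UTC: 4:44 PM − 5:00 = 11:44 AM on Jun 22.
+6 hours 15 minutes → arrive 5:59 PM UTC on Jun 22.
Flight 1 lands earlier by 16 hours 43 minutes.

the first, by 16 hours 43 minutes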